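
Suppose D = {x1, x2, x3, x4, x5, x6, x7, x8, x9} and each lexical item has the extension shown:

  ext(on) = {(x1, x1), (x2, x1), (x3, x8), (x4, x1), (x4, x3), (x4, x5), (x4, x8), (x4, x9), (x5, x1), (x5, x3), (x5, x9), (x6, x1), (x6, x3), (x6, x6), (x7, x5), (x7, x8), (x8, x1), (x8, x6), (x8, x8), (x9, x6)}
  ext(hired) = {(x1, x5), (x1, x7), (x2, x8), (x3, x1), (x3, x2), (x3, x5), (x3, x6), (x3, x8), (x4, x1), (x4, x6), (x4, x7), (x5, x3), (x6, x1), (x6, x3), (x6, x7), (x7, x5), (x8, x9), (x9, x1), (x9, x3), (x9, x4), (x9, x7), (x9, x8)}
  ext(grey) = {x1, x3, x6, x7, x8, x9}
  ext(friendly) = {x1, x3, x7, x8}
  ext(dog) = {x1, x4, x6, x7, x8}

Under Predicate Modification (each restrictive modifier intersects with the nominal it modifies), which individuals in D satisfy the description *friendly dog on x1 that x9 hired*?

{x1, x8}

⟦on x1⟧ = {x : ⟨x, x1⟩ ∈ ⟦on⟧} = {x1, x2, x4, x5, x6, x8}
⟦that x9 hired⟧ = {x : ⟨x9, x⟩ ∈ ⟦hired⟧} = {x1, x3, x4, x7, x8}
⟦dog⟧ = {x1, x4, x6, x7, x8}
… ∩ ⟦on x1⟧ = {x1, x4, x6, x7, x8} ∩ {x1, x2, x4, x5, x6, x8} = {x1, x4, x6, x8}
… ∩ ⟦that x9 hired⟧ = {x1, x4, x6, x8} ∩ {x1, x3, x4, x7, x8} = {x1, x4, x8}
… ∩ ⟦friendly⟧ = {x1, x4, x8} ∩ {x1, x3, x7, x8} = {x1, x8}
So ⟦friendly dog on x1 that x9 hired⟧ = {x1, x8}.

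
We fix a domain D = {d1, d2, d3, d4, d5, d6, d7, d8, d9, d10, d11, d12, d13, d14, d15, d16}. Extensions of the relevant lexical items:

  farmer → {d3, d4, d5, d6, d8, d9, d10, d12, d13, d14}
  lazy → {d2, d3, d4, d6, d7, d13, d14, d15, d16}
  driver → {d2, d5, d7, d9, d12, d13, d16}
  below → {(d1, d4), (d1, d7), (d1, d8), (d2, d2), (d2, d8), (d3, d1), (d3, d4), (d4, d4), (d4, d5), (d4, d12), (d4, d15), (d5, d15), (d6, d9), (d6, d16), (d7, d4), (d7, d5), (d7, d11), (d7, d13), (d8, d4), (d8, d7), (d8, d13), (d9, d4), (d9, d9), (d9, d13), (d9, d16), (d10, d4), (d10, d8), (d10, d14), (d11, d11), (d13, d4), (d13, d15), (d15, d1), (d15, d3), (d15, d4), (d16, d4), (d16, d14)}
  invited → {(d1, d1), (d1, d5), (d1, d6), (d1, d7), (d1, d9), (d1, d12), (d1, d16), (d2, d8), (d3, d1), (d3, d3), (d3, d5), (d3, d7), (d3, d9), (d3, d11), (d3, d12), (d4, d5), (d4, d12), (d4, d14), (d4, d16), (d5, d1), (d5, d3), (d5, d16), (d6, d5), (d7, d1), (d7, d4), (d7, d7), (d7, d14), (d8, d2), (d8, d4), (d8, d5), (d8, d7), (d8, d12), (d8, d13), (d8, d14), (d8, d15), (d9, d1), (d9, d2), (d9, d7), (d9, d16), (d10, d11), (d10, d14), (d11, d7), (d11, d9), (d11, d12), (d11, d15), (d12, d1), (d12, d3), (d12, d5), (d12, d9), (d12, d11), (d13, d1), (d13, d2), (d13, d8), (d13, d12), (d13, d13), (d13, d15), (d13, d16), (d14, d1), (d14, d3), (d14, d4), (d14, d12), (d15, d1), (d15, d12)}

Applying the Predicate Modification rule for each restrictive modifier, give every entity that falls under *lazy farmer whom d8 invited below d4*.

⟦whom d8 invited⟧ = {x : ⟨d8, x⟩ ∈ ⟦invited⟧} = {d2, d4, d5, d7, d12, d13, d14, d15}
⟦below d4⟧ = {x : ⟨x, d4⟩ ∈ ⟦below⟧} = {d1, d3, d4, d7, d8, d9, d10, d13, d15, d16}
⟦farmer⟧ = {d3, d4, d5, d6, d8, d9, d10, d12, d13, d14}
… ∩ ⟦whom d8 invited⟧ = {d3, d4, d5, d6, d8, d9, d10, d12, d13, d14} ∩ {d2, d4, d5, d7, d12, d13, d14, d15} = {d4, d5, d12, d13, d14}
… ∩ ⟦below d4⟧ = {d4, d5, d12, d13, d14} ∩ {d1, d3, d4, d7, d8, d9, d10, d13, d15, d16} = {d4, d13}
… ∩ ⟦lazy⟧ = {d4, d13} ∩ {d2, d3, d4, d6, d7, d13, d14, d15, d16} = {d4, d13}
So ⟦lazy farmer whom d8 invited below d4⟧ = {d4, d13}.

{d4, d13}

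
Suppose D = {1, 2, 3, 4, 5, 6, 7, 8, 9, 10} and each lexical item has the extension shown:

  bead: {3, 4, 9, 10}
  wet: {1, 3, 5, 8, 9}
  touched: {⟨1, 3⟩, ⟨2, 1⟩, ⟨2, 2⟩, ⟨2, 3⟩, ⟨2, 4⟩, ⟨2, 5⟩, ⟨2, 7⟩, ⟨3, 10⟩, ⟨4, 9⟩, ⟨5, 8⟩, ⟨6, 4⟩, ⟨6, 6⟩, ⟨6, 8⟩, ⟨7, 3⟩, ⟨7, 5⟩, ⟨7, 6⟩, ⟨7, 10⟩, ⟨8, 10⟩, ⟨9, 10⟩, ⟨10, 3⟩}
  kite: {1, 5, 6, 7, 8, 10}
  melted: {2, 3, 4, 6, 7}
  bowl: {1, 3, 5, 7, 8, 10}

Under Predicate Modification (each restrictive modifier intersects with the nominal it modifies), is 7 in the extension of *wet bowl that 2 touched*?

no

⟦that 2 touched⟧ = {x : ⟨2, x⟩ ∈ ⟦touched⟧} = {1, 2, 3, 4, 5, 7}
⟦bowl⟧ = {1, 3, 5, 7, 8, 10}
… ∩ ⟦that 2 touched⟧ = {1, 3, 5, 7, 8, 10} ∩ {1, 2, 3, 4, 5, 7} = {1, 3, 5, 7}
… ∩ ⟦wet⟧ = {1, 3, 5, 7} ∩ {1, 3, 5, 8, 9} = {1, 3, 5}
⟦wet bowl that 2 touched⟧ = {1, 3, 5}; 7 ∉ this set.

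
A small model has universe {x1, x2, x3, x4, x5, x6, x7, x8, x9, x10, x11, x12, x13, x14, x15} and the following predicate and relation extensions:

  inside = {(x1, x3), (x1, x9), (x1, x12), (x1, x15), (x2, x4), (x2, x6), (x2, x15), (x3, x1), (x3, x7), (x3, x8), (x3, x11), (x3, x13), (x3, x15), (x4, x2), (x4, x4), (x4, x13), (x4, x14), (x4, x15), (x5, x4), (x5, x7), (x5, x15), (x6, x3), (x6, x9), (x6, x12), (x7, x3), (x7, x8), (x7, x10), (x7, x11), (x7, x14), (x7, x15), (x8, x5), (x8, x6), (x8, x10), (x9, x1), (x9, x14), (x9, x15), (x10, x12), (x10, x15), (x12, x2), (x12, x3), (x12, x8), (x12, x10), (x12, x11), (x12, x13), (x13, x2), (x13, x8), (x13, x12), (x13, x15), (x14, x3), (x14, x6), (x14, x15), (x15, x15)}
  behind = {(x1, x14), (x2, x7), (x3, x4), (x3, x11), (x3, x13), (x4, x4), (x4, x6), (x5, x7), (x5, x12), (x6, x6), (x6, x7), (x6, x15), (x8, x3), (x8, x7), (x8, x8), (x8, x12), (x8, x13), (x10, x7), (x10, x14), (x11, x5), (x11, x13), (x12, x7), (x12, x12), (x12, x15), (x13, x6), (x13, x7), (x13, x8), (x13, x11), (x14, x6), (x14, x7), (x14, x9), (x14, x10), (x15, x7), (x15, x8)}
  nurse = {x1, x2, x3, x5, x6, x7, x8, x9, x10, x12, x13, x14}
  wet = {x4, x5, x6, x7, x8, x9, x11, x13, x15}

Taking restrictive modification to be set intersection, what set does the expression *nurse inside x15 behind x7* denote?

{x2, x5, x10, x13, x14}

⟦inside x15⟧ = {x : ⟨x, x15⟩ ∈ ⟦inside⟧} = {x1, x2, x3, x4, x5, x7, x9, x10, x13, x14, x15}
⟦behind x7⟧ = {x : ⟨x, x7⟩ ∈ ⟦behind⟧} = {x2, x5, x6, x8, x10, x12, x13, x14, x15}
⟦nurse⟧ = {x1, x2, x3, x5, x6, x7, x8, x9, x10, x12, x13, x14}
… ∩ ⟦inside x15⟧ = {x1, x2, x3, x5, x6, x7, x8, x9, x10, x12, x13, x14} ∩ {x1, x2, x3, x4, x5, x7, x9, x10, x13, x14, x15} = {x1, x2, x3, x5, x7, x9, x10, x13, x14}
… ∩ ⟦behind x7⟧ = {x1, x2, x3, x5, x7, x9, x10, x13, x14} ∩ {x2, x5, x6, x8, x10, x12, x13, x14, x15} = {x2, x5, x10, x13, x14}
So ⟦nurse inside x15 behind x7⟧ = {x2, x5, x10, x13, x14}.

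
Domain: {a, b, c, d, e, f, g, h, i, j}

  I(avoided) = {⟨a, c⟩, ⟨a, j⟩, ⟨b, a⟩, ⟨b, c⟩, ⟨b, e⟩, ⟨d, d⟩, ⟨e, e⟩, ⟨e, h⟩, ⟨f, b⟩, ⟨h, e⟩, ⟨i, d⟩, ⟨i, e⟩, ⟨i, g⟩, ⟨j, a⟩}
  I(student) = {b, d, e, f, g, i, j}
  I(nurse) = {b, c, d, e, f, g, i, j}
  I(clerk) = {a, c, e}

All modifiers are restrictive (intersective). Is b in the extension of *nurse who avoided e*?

yes

⟦who avoided e⟧ = {x : ⟨x, e⟩ ∈ ⟦avoided⟧} = {b, e, h, i}
⟦nurse⟧ = {b, c, d, e, f, g, i, j}
… ∩ ⟦who avoided e⟧ = {b, c, d, e, f, g, i, j} ∩ {b, e, h, i} = {b, e, i}
⟦nurse who avoided e⟧ = {b, e, i}; b ∈ this set.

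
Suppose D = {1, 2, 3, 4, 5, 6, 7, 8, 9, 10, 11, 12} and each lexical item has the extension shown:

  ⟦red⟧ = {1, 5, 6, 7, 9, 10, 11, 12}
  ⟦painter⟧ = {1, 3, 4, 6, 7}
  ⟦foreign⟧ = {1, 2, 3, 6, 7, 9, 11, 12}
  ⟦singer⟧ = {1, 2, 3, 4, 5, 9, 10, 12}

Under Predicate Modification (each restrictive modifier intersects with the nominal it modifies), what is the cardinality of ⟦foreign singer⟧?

5

⟦singer⟧ = {1, 2, 3, 4, 5, 9, 10, 12}
… ∩ ⟦foreign⟧ = {1, 2, 3, 4, 5, 9, 10, 12} ∩ {1, 2, 3, 6, 7, 9, 11, 12} = {1, 2, 3, 9, 12}
⟦foreign singer⟧ = {1, 2, 3, 9, 12}, so the cardinality is 5.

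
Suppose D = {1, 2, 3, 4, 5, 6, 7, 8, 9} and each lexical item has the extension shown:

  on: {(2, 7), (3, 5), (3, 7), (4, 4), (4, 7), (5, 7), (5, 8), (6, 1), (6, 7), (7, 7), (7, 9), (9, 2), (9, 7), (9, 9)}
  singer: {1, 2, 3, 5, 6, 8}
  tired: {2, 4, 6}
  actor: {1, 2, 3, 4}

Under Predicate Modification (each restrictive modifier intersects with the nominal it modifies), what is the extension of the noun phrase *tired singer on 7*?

{2, 6}

⟦on 7⟧ = {x : ⟨x, 7⟩ ∈ ⟦on⟧} = {2, 3, 4, 5, 6, 7, 9}
⟦singer⟧ = {1, 2, 3, 5, 6, 8}
… ∩ ⟦on 7⟧ = {1, 2, 3, 5, 6, 8} ∩ {2, 3, 4, 5, 6, 7, 9} = {2, 3, 5, 6}
… ∩ ⟦tired⟧ = {2, 3, 5, 6} ∩ {2, 4, 6} = {2, 6}
So ⟦tired singer on 7⟧ = {2, 6}.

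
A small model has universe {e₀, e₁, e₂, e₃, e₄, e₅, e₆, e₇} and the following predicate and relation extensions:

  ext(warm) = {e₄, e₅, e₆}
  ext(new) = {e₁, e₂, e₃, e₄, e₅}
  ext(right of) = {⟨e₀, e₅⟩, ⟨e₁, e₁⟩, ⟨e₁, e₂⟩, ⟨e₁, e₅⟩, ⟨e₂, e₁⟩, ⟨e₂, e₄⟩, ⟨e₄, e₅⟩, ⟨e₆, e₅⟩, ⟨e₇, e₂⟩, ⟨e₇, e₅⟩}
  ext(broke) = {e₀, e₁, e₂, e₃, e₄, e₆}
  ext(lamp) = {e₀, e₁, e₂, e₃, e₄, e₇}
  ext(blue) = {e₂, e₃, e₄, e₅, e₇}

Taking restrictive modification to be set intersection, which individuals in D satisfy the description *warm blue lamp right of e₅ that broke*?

{e₄}

⟦right of e₅⟧ = {x : ⟨x, e₅⟩ ∈ ⟦right of⟧} = {e₀, e₁, e₄, e₆, e₇}
⟦that broke⟧ = ⟦broke⟧ = {e₀, e₁, e₂, e₃, e₄, e₆}
⟦lamp⟧ = {e₀, e₁, e₂, e₃, e₄, e₇}
… ∩ ⟦right of e₅⟧ = {e₀, e₁, e₂, e₃, e₄, e₇} ∩ {e₀, e₁, e₄, e₆, e₇} = {e₀, e₁, e₄, e₇}
… ∩ ⟦that broke⟧ = {e₀, e₁, e₄, e₇} ∩ {e₀, e₁, e₂, e₃, e₄, e₆} = {e₀, e₁, e₄}
… ∩ ⟦warm⟧ = {e₀, e₁, e₄} ∩ {e₄, e₅, e₆} = {e₄}
… ∩ ⟦blue⟧ = {e₄} ∩ {e₂, e₃, e₄, e₅, e₇} = {e₄}
So ⟦warm blue lamp right of e₅ that broke⟧ = {e₄}.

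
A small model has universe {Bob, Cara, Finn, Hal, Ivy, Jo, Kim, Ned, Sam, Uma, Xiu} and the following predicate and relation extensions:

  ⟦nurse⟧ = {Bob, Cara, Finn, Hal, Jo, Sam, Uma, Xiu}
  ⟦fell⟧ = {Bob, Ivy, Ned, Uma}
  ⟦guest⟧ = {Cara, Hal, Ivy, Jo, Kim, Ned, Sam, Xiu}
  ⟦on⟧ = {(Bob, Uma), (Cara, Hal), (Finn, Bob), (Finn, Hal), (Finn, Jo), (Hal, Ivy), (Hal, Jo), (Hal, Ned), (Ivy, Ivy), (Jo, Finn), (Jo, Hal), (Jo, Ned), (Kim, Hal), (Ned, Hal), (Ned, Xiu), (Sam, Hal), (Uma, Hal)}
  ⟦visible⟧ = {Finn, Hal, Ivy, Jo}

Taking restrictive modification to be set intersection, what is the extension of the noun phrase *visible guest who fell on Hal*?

⟦who fell⟧ = ⟦fell⟧ = {Bob, Ivy, Ned, Uma}
⟦on Hal⟧ = {x : ⟨x, Hal⟩ ∈ ⟦on⟧} = {Cara, Finn, Jo, Kim, Ned, Sam, Uma}
⟦guest⟧ = {Cara, Hal, Ivy, Jo, Kim, Ned, Sam, Xiu}
… ∩ ⟦who fell⟧ = {Cara, Hal, Ivy, Jo, Kim, Ned, Sam, Xiu} ∩ {Bob, Ivy, Ned, Uma} = {Ivy, Ned}
… ∩ ⟦on Hal⟧ = {Ivy, Ned} ∩ {Cara, Finn, Jo, Kim, Ned, Sam, Uma} = {Ned}
… ∩ ⟦visible⟧ = {Ned} ∩ {Finn, Hal, Ivy, Jo} = ∅
So ⟦visible guest who fell on Hal⟧ = {}.

{}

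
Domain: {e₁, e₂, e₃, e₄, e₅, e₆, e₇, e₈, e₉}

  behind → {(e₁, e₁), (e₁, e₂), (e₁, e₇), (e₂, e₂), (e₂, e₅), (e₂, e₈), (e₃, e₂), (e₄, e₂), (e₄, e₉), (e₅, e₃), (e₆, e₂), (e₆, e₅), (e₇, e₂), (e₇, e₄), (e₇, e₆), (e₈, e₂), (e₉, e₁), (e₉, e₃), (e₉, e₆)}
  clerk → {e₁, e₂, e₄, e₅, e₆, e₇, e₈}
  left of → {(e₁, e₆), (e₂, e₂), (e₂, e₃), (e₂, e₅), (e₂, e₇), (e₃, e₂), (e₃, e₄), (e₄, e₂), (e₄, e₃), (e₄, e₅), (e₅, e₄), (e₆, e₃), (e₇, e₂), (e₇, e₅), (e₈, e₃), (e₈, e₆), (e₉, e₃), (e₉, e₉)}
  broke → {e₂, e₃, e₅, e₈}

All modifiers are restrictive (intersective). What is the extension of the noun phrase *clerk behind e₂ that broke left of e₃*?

⟦behind e₂⟧ = {x : ⟨x, e₂⟩ ∈ ⟦behind⟧} = {e₁, e₂, e₃, e₄, e₆, e₇, e₈}
⟦that broke⟧ = ⟦broke⟧ = {e₂, e₃, e₅, e₈}
⟦left of e₃⟧ = {x : ⟨x, e₃⟩ ∈ ⟦left of⟧} = {e₂, e₄, e₆, e₈, e₉}
⟦clerk⟧ = {e₁, e₂, e₄, e₅, e₆, e₇, e₈}
… ∩ ⟦behind e₂⟧ = {e₁, e₂, e₄, e₅, e₆, e₇, e₈} ∩ {e₁, e₂, e₃, e₄, e₆, e₇, e₈} = {e₁, e₂, e₄, e₆, e₇, e₈}
… ∩ ⟦that broke⟧ = {e₁, e₂, e₄, e₆, e₇, e₈} ∩ {e₂, e₃, e₅, e₈} = {e₂, e₈}
… ∩ ⟦left of e₃⟧ = {e₂, e₈} ∩ {e₂, e₄, e₆, e₈, e₉} = {e₂, e₈}
So ⟦clerk behind e₂ that broke left of e₃⟧ = {e₂, e₈}.

{e₂, e₈}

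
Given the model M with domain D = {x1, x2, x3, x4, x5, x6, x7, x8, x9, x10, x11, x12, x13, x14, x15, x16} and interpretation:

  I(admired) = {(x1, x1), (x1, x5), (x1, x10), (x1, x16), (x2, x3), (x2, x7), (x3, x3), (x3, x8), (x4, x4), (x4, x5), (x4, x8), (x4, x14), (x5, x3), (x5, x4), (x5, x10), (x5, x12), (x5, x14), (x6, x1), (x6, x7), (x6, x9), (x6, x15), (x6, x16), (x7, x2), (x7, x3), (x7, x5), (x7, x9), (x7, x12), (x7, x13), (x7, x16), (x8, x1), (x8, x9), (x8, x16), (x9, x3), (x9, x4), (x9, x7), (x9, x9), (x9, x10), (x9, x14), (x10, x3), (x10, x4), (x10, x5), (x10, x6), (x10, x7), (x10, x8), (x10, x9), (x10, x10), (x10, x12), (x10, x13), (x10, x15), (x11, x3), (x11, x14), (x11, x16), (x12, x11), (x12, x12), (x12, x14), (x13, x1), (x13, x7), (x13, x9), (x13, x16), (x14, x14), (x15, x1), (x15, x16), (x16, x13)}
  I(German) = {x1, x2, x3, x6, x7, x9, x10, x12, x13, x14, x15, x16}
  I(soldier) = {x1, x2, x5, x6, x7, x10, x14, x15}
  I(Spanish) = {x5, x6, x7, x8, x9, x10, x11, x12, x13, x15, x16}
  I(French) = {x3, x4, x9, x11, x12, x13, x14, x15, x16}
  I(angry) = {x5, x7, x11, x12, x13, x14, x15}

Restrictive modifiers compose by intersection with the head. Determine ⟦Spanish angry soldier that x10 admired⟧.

{x5, x7, x15}

⟦that x10 admired⟧ = {x : ⟨x10, x⟩ ∈ ⟦admired⟧} = {x3, x4, x5, x6, x7, x8, x9, x10, x12, x13, x15}
⟦soldier⟧ = {x1, x2, x5, x6, x7, x10, x14, x15}
… ∩ ⟦that x10 admired⟧ = {x1, x2, x5, x6, x7, x10, x14, x15} ∩ {x3, x4, x5, x6, x7, x8, x9, x10, x12, x13, x15} = {x5, x6, x7, x10, x15}
… ∩ ⟦Spanish⟧ = {x5, x6, x7, x10, x15} ∩ {x5, x6, x7, x8, x9, x10, x11, x12, x13, x15, x16} = {x5, x6, x7, x10, x15}
… ∩ ⟦angry⟧ = {x5, x6, x7, x10, x15} ∩ {x5, x7, x11, x12, x13, x14, x15} = {x5, x7, x15}
So ⟦Spanish angry soldier that x10 admired⟧ = {x5, x7, x15}.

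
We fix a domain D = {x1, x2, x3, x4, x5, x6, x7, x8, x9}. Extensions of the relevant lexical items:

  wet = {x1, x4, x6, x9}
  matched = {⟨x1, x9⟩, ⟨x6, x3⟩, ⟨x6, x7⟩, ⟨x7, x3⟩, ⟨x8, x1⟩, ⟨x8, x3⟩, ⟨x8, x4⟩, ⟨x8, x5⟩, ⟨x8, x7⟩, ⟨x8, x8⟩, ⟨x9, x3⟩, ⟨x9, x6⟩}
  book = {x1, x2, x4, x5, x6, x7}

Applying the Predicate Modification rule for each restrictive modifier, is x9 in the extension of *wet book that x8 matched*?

no

⟦that x8 matched⟧ = {x : ⟨x8, x⟩ ∈ ⟦matched⟧} = {x1, x3, x4, x5, x7, x8}
⟦book⟧ = {x1, x2, x4, x5, x6, x7}
… ∩ ⟦that x8 matched⟧ = {x1, x2, x4, x5, x6, x7} ∩ {x1, x3, x4, x5, x7, x8} = {x1, x4, x5, x7}
… ∩ ⟦wet⟧ = {x1, x4, x5, x7} ∩ {x1, x4, x6, x9} = {x1, x4}
⟦wet book that x8 matched⟧ = {x1, x4}; x9 ∉ this set.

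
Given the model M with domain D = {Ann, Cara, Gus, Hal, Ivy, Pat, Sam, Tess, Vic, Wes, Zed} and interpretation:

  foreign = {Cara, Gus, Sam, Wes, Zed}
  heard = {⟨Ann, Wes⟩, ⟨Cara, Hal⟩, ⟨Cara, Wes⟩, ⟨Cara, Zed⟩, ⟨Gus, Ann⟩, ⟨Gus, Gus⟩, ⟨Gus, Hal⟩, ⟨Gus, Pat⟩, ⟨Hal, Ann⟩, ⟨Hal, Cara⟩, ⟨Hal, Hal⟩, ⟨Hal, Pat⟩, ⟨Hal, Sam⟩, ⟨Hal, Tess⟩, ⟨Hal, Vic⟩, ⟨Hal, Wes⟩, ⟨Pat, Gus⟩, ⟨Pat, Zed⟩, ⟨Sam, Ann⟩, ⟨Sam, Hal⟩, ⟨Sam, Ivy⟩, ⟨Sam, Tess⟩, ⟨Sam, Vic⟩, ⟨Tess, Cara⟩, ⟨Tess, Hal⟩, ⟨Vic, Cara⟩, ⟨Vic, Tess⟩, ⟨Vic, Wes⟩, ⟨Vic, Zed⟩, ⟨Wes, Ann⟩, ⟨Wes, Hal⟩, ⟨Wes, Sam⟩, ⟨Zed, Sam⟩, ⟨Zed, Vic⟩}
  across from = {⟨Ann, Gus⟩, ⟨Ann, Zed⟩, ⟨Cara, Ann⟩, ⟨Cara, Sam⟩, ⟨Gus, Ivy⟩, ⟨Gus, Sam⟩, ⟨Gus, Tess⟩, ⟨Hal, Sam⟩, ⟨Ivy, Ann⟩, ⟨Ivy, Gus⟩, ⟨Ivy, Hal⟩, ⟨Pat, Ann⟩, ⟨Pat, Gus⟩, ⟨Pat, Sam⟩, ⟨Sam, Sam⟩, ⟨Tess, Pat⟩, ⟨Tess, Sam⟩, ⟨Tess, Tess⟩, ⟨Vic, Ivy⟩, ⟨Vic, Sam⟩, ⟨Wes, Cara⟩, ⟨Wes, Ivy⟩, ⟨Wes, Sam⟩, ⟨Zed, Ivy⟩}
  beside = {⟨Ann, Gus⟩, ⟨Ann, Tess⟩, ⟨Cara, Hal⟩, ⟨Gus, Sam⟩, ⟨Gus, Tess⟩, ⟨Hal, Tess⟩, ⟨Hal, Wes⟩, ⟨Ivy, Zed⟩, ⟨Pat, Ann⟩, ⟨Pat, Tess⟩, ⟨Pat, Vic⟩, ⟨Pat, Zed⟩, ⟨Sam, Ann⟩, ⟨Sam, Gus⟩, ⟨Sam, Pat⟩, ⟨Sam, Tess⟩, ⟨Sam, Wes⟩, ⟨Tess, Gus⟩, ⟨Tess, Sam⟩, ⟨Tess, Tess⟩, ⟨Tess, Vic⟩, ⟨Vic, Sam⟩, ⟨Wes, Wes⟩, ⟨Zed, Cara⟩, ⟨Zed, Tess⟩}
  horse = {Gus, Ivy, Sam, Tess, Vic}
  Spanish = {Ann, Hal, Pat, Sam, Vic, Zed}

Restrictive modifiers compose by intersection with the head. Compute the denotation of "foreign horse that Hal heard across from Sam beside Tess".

⟦that Hal heard⟧ = {x : ⟨Hal, x⟩ ∈ ⟦heard⟧} = {Ann, Cara, Hal, Pat, Sam, Tess, Vic, Wes}
⟦across from Sam⟧ = {x : ⟨x, Sam⟩ ∈ ⟦across from⟧} = {Cara, Gus, Hal, Pat, Sam, Tess, Vic, Wes}
⟦beside Tess⟧ = {x : ⟨x, Tess⟩ ∈ ⟦beside⟧} = {Ann, Gus, Hal, Pat, Sam, Tess, Zed}
⟦horse⟧ = {Gus, Ivy, Sam, Tess, Vic}
… ∩ ⟦that Hal heard⟧ = {Gus, Ivy, Sam, Tess, Vic} ∩ {Ann, Cara, Hal, Pat, Sam, Tess, Vic, Wes} = {Sam, Tess, Vic}
… ∩ ⟦across from Sam⟧ = {Sam, Tess, Vic} ∩ {Cara, Gus, Hal, Pat, Sam, Tess, Vic, Wes} = {Sam, Tess, Vic}
… ∩ ⟦beside Tess⟧ = {Sam, Tess, Vic} ∩ {Ann, Gus, Hal, Pat, Sam, Tess, Zed} = {Sam, Tess}
… ∩ ⟦foreign⟧ = {Sam, Tess} ∩ {Cara, Gus, Sam, Wes, Zed} = {Sam}
So ⟦foreign horse that Hal heard across from Sam beside Tess⟧ = {Sam}.

{Sam}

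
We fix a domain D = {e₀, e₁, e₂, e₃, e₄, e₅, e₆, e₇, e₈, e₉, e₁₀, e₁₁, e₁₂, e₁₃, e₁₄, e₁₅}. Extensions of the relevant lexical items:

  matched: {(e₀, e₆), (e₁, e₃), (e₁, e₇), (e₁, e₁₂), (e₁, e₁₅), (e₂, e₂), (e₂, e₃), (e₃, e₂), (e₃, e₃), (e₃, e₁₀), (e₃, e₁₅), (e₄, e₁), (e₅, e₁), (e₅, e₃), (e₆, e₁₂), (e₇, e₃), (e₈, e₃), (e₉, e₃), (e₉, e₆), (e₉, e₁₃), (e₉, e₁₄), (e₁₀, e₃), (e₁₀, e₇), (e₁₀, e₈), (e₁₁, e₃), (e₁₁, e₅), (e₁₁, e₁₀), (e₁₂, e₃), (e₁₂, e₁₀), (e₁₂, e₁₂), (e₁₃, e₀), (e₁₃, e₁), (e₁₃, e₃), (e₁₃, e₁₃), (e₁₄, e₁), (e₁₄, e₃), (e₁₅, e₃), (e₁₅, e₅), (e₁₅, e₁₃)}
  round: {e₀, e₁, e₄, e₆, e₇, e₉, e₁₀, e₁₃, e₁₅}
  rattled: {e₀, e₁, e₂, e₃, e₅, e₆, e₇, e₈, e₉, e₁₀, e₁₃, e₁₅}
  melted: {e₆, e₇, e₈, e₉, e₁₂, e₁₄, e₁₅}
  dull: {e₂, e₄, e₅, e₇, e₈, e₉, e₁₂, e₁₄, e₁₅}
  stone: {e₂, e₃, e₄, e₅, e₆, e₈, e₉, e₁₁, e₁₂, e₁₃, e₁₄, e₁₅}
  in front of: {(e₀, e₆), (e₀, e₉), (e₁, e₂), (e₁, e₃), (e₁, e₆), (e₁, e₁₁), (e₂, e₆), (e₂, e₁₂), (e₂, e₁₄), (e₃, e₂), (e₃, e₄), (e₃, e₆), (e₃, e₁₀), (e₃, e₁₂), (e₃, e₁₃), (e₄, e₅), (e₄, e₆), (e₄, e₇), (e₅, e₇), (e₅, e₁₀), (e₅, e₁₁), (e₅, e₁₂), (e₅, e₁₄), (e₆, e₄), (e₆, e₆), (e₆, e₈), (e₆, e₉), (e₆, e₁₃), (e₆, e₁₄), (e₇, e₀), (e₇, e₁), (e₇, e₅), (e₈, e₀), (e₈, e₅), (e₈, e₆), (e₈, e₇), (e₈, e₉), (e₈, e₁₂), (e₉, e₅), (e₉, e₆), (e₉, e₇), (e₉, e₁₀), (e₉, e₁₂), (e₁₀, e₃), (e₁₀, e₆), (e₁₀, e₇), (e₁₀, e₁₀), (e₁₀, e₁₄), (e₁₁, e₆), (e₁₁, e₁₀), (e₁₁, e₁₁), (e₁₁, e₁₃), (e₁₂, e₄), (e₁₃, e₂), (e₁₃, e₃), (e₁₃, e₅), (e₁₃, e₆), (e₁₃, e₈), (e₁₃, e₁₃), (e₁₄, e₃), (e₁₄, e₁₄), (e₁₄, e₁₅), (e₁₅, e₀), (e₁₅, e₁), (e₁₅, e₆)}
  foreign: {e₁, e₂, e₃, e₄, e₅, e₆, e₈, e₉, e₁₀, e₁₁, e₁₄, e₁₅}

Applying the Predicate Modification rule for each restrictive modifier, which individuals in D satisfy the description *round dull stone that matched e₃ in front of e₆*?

{e₉, e₁₅}

⟦that matched e₃⟧ = {x : ⟨x, e₃⟩ ∈ ⟦matched⟧} = {e₁, e₂, e₃, e₅, e₇, e₈, e₉, e₁₀, e₁₁, e₁₂, e₁₃, e₁₄, e₁₅}
⟦in front of e₆⟧ = {x : ⟨x, e₆⟩ ∈ ⟦in front of⟧} = {e₀, e₁, e₂, e₃, e₄, e₆, e₈, e₉, e₁₀, e₁₁, e₁₃, e₁₅}
⟦stone⟧ = {e₂, e₃, e₄, e₅, e₆, e₈, e₉, e₁₁, e₁₂, e₁₃, e₁₄, e₁₅}
… ∩ ⟦that matched e₃⟧ = {e₂, e₃, e₄, e₅, e₆, e₈, e₉, e₁₁, e₁₂, e₁₃, e₁₄, e₁₅} ∩ {e₁, e₂, e₃, e₅, e₇, e₈, e₉, e₁₀, e₁₁, e₁₂, e₁₃, e₁₄, e₁₅} = {e₂, e₃, e₅, e₈, e₉, e₁₁, e₁₂, e₁₃, e₁₄, e₁₅}
… ∩ ⟦in front of e₆⟧ = {e₂, e₃, e₅, e₈, e₉, e₁₁, e₁₂, e₁₃, e₁₄, e₁₅} ∩ {e₀, e₁, e₂, e₃, e₄, e₆, e₈, e₉, e₁₀, e₁₁, e₁₃, e₁₅} = {e₂, e₃, e₈, e₉, e₁₁, e₁₃, e₁₅}
… ∩ ⟦round⟧ = {e₂, e₃, e₈, e₉, e₁₁, e₁₃, e₁₅} ∩ {e₀, e₁, e₄, e₆, e₇, e₉, e₁₀, e₁₃, e₁₅} = {e₉, e₁₃, e₁₅}
… ∩ ⟦dull⟧ = {e₉, e₁₃, e₁₅} ∩ {e₂, e₄, e₅, e₇, e₈, e₉, e₁₂, e₁₄, e₁₅} = {e₉, e₁₅}
So ⟦round dull stone that matched e₃ in front of e₆⟧ = {e₉, e₁₅}.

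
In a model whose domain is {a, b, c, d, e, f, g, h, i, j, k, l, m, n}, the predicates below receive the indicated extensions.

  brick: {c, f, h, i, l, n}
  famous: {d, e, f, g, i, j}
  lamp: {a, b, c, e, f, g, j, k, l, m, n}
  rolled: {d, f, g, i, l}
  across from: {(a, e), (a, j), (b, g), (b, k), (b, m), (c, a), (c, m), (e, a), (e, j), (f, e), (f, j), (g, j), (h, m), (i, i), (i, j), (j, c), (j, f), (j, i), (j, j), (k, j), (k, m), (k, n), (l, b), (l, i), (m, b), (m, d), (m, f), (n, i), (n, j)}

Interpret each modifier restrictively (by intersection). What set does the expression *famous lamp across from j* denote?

⟦across from j⟧ = {x : ⟨x, j⟩ ∈ ⟦across from⟧} = {a, e, f, g, i, j, k, n}
⟦lamp⟧ = {a, b, c, e, f, g, j, k, l, m, n}
… ∩ ⟦across from j⟧ = {a, b, c, e, f, g, j, k, l, m, n} ∩ {a, e, f, g, i, j, k, n} = {a, e, f, g, j, k, n}
… ∩ ⟦famous⟧ = {a, e, f, g, j, k, n} ∩ {d, e, f, g, i, j} = {e, f, g, j}
So ⟦famous lamp across from j⟧ = {e, f, g, j}.

{e, f, g, j}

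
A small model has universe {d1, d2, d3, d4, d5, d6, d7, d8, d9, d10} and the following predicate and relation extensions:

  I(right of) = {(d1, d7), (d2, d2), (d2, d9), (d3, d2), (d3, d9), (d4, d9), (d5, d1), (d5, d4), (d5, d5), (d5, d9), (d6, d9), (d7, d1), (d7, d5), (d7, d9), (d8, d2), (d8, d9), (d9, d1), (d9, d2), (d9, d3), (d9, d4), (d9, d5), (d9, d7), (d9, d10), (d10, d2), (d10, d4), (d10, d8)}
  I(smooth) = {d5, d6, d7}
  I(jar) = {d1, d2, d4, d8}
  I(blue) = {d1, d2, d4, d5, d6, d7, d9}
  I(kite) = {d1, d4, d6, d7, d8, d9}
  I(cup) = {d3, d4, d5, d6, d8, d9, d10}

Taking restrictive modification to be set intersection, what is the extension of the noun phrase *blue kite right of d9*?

{d4, d6, d7}

⟦right of d9⟧ = {x : ⟨x, d9⟩ ∈ ⟦right of⟧} = {d2, d3, d4, d5, d6, d7, d8}
⟦kite⟧ = {d1, d4, d6, d7, d8, d9}
… ∩ ⟦right of d9⟧ = {d1, d4, d6, d7, d8, d9} ∩ {d2, d3, d4, d5, d6, d7, d8} = {d4, d6, d7, d8}
… ∩ ⟦blue⟧ = {d4, d6, d7, d8} ∩ {d1, d2, d4, d5, d6, d7, d9} = {d4, d6, d7}
So ⟦blue kite right of d9⟧ = {d4, d6, d7}.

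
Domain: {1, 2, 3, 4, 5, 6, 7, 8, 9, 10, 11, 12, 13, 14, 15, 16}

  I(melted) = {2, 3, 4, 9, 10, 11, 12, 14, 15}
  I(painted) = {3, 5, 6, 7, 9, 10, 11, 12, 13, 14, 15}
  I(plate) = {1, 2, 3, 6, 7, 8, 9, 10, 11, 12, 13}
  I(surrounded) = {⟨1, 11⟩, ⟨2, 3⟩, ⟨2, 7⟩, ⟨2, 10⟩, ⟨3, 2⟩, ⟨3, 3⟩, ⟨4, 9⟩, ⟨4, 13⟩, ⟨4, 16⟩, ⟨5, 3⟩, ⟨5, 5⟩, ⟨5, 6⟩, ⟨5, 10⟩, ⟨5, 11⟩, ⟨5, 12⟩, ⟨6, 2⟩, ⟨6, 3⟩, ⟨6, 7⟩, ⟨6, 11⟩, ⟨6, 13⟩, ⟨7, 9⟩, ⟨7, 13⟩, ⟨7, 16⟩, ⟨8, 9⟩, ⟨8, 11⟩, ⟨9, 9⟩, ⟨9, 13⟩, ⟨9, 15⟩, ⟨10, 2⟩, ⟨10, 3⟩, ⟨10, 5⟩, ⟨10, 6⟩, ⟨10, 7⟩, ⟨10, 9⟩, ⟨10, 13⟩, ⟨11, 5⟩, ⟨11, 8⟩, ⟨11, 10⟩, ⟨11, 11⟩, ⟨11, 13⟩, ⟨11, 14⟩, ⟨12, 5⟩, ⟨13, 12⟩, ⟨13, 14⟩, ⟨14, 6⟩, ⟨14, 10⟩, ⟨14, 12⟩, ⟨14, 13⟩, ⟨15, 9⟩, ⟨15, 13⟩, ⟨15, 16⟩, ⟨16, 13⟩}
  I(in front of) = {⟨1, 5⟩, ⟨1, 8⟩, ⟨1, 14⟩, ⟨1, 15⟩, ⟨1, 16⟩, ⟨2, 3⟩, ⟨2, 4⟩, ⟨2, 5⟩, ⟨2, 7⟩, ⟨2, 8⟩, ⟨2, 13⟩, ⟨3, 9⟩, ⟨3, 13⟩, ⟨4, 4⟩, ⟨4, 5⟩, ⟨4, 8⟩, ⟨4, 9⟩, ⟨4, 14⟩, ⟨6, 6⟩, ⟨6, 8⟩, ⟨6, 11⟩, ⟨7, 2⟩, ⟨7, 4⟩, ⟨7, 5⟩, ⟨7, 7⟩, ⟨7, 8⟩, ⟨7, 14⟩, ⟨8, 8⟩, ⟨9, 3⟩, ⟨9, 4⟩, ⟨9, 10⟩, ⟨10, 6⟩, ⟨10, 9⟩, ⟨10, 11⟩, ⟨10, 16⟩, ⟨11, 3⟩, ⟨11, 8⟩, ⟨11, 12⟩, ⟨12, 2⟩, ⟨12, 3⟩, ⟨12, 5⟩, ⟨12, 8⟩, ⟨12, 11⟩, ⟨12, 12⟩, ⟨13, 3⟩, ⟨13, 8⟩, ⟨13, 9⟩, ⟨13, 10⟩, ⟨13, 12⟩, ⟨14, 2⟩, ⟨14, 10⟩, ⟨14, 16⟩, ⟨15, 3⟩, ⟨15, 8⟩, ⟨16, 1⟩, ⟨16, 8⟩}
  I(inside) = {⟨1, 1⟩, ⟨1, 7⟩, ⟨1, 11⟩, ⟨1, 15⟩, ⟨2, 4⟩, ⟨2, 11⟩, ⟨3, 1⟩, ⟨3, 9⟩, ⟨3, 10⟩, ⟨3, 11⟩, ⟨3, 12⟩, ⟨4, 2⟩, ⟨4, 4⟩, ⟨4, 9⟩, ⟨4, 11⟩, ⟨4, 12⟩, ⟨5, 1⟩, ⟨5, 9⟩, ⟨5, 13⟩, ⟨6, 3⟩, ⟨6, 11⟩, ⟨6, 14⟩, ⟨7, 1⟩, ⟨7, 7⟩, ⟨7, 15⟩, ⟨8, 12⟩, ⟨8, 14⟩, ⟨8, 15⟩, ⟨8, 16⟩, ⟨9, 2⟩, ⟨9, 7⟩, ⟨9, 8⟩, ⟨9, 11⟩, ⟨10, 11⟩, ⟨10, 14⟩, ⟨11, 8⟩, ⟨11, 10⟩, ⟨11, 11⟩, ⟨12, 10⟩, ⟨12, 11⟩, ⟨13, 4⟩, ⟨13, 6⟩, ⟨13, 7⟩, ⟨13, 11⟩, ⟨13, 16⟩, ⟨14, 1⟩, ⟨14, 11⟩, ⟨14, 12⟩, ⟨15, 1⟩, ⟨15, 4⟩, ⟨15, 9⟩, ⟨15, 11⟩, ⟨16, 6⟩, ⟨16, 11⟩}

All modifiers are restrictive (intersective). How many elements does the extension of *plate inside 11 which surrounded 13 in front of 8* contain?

⟦inside 11⟧ = {x : ⟨x, 11⟩ ∈ ⟦inside⟧} = {1, 2, 3, 4, 6, 9, 10, 11, 12, 13, 14, 15, 16}
⟦which surrounded 13⟧ = {x : ⟨x, 13⟩ ∈ ⟦surrounded⟧} = {4, 6, 7, 9, 10, 11, 14, 15, 16}
⟦in front of 8⟧ = {x : ⟨x, 8⟩ ∈ ⟦in front of⟧} = {1, 2, 4, 6, 7, 8, 11, 12, 13, 15, 16}
⟦plate⟧ = {1, 2, 3, 6, 7, 8, 9, 10, 11, 12, 13}
… ∩ ⟦inside 11⟧ = {1, 2, 3, 6, 7, 8, 9, 10, 11, 12, 13} ∩ {1, 2, 3, 4, 6, 9, 10, 11, 12, 13, 14, 15, 16} = {1, 2, 3, 6, 9, 10, 11, 12, 13}
… ∩ ⟦which surrounded 13⟧ = {1, 2, 3, 6, 9, 10, 11, 12, 13} ∩ {4, 6, 7, 9, 10, 11, 14, 15, 16} = {6, 9, 10, 11}
… ∩ ⟦in front of 8⟧ = {6, 9, 10, 11} ∩ {1, 2, 4, 6, 7, 8, 11, 12, 13, 15, 16} = {6, 11}
⟦plate inside 11 which surrounded 13 in front of 8⟧ = {6, 11}, so the cardinality is 2.

2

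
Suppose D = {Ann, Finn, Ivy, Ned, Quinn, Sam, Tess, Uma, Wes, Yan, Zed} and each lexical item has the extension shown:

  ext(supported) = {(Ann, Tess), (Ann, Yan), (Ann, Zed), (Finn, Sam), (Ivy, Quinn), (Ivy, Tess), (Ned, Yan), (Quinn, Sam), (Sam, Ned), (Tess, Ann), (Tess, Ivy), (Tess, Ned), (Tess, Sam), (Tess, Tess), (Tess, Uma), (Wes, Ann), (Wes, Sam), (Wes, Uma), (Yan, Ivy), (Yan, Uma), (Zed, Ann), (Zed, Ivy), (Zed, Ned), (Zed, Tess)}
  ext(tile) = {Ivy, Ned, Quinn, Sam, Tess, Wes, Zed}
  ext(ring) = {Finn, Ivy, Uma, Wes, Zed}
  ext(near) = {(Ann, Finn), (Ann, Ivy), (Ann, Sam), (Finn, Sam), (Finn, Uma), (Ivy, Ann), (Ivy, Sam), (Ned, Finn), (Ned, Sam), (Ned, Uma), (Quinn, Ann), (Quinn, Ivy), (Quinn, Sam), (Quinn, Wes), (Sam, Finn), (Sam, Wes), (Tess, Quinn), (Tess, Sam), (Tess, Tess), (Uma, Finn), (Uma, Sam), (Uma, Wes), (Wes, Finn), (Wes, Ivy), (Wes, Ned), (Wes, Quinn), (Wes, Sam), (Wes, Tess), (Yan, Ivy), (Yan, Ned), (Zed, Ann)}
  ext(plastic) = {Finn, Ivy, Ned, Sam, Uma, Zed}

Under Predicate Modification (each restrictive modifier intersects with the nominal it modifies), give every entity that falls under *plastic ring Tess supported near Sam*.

⟦Tess supported⟧ = {x : ⟨Tess, x⟩ ∈ ⟦supported⟧} = {Ann, Ivy, Ned, Sam, Tess, Uma}
⟦near Sam⟧ = {x : ⟨x, Sam⟩ ∈ ⟦near⟧} = {Ann, Finn, Ivy, Ned, Quinn, Tess, Uma, Wes}
⟦ring⟧ = {Finn, Ivy, Uma, Wes, Zed}
… ∩ ⟦Tess supported⟧ = {Finn, Ivy, Uma, Wes, Zed} ∩ {Ann, Ivy, Ned, Sam, Tess, Uma} = {Ivy, Uma}
… ∩ ⟦near Sam⟧ = {Ivy, Uma} ∩ {Ann, Finn, Ivy, Ned, Quinn, Tess, Uma, Wes} = {Ivy, Uma}
… ∩ ⟦plastic⟧ = {Ivy, Uma} ∩ {Finn, Ivy, Ned, Sam, Uma, Zed} = {Ivy, Uma}
So ⟦plastic ring Tess supported near Sam⟧ = {Ivy, Uma}.

{Ivy, Uma}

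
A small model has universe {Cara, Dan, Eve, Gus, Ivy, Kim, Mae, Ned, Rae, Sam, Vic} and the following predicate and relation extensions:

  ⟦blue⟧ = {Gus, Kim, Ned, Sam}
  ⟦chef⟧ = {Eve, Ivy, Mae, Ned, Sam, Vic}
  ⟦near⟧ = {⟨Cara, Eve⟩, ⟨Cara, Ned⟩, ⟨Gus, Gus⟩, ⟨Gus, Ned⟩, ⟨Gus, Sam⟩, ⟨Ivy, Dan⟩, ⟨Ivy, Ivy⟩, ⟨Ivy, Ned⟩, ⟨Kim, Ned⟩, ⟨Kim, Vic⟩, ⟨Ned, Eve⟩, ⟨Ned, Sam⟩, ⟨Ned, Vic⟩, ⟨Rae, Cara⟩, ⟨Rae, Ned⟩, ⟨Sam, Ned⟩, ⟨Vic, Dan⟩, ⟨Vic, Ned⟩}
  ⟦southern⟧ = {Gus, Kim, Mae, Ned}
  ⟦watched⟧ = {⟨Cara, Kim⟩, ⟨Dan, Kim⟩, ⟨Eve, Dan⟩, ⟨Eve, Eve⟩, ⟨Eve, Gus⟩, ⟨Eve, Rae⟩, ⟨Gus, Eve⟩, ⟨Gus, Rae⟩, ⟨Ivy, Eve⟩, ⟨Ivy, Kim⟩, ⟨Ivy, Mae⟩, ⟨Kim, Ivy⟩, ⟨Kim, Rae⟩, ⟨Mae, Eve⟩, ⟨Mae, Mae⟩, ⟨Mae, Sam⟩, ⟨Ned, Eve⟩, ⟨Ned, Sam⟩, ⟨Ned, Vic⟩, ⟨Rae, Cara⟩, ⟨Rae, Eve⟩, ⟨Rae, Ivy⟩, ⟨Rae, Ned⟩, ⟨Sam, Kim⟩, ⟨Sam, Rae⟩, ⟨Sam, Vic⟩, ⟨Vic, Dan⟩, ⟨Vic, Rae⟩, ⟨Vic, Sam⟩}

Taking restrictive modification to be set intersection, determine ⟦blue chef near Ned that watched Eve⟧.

∅

⟦near Ned⟧ = {x : ⟨x, Ned⟩ ∈ ⟦near⟧} = {Cara, Gus, Ivy, Kim, Rae, Sam, Vic}
⟦that watched Eve⟧ = {x : ⟨x, Eve⟩ ∈ ⟦watched⟧} = {Eve, Gus, Ivy, Mae, Ned, Rae}
⟦chef⟧ = {Eve, Ivy, Mae, Ned, Sam, Vic}
… ∩ ⟦near Ned⟧ = {Eve, Ivy, Mae, Ned, Sam, Vic} ∩ {Cara, Gus, Ivy, Kim, Rae, Sam, Vic} = {Ivy, Sam, Vic}
… ∩ ⟦that watched Eve⟧ = {Ivy, Sam, Vic} ∩ {Eve, Gus, Ivy, Mae, Ned, Rae} = {Ivy}
… ∩ ⟦blue⟧ = {Ivy} ∩ {Gus, Kim, Ned, Sam} = ∅
So ⟦blue chef near Ned that watched Eve⟧ = ∅.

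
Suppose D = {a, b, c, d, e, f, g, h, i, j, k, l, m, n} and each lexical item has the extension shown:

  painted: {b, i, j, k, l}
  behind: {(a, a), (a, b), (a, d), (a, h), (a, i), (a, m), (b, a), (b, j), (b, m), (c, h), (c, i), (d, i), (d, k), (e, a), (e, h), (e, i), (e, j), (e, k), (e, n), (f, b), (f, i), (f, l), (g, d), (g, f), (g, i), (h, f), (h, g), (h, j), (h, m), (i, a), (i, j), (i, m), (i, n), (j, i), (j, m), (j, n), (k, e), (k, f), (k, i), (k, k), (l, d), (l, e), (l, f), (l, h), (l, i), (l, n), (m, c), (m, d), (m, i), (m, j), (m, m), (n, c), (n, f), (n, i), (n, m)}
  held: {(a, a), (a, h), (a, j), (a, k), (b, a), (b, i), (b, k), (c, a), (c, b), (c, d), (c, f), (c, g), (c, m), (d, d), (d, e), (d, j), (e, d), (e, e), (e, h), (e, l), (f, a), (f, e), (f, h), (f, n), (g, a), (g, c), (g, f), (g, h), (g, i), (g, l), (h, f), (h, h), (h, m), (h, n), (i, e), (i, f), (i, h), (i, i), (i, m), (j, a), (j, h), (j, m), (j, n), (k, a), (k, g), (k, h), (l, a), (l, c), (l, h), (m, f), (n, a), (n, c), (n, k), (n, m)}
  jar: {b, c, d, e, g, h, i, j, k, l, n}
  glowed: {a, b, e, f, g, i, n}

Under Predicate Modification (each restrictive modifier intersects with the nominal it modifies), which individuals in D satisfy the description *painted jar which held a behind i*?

{j, k, l}

⟦which held a⟧ = {x : ⟨x, a⟩ ∈ ⟦held⟧} = {a, b, c, f, g, j, k, l, n}
⟦behind i⟧ = {x : ⟨x, i⟩ ∈ ⟦behind⟧} = {a, c, d, e, f, g, j, k, l, m, n}
⟦jar⟧ = {b, c, d, e, g, h, i, j, k, l, n}
… ∩ ⟦which held a⟧ = {b, c, d, e, g, h, i, j, k, l, n} ∩ {a, b, c, f, g, j, k, l, n} = {b, c, g, j, k, l, n}
… ∩ ⟦behind i⟧ = {b, c, g, j, k, l, n} ∩ {a, c, d, e, f, g, j, k, l, m, n} = {c, g, j, k, l, n}
… ∩ ⟦painted⟧ = {c, g, j, k, l, n} ∩ {b, i, j, k, l} = {j, k, l}
So ⟦painted jar which held a behind i⟧ = {j, k, l}.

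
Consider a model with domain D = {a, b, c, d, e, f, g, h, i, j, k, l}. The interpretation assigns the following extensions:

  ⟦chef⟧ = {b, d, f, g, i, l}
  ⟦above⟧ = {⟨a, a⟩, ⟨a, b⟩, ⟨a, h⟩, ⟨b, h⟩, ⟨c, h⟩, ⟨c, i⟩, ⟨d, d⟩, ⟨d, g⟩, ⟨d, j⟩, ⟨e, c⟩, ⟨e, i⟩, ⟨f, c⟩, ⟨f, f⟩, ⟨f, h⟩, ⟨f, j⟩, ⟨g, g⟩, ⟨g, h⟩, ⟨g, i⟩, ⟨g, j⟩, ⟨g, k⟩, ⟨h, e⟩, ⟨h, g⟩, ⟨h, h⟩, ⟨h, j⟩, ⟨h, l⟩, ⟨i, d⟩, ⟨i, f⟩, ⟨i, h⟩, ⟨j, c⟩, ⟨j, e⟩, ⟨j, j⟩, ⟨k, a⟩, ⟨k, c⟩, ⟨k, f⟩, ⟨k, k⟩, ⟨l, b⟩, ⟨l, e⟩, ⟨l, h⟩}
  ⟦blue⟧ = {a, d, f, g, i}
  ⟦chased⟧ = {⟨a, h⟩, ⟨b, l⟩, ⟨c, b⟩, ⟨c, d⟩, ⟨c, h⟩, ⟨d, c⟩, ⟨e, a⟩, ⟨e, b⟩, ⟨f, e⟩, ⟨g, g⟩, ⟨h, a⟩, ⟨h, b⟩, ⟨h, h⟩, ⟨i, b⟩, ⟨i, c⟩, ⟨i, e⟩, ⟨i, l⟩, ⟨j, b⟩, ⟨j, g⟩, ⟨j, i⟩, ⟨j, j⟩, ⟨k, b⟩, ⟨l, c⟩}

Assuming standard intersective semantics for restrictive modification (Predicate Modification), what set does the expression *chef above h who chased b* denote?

{i}

⟦above h⟧ = {x : ⟨x, h⟩ ∈ ⟦above⟧} = {a, b, c, f, g, h, i, l}
⟦who chased b⟧ = {x : ⟨x, b⟩ ∈ ⟦chased⟧} = {c, e, h, i, j, k}
⟦chef⟧ = {b, d, f, g, i, l}
… ∩ ⟦above h⟧ = {b, d, f, g, i, l} ∩ {a, b, c, f, g, h, i, l} = {b, f, g, i, l}
… ∩ ⟦who chased b⟧ = {b, f, g, i, l} ∩ {c, e, h, i, j, k} = {i}
So ⟦chef above h who chased b⟧ = {i}.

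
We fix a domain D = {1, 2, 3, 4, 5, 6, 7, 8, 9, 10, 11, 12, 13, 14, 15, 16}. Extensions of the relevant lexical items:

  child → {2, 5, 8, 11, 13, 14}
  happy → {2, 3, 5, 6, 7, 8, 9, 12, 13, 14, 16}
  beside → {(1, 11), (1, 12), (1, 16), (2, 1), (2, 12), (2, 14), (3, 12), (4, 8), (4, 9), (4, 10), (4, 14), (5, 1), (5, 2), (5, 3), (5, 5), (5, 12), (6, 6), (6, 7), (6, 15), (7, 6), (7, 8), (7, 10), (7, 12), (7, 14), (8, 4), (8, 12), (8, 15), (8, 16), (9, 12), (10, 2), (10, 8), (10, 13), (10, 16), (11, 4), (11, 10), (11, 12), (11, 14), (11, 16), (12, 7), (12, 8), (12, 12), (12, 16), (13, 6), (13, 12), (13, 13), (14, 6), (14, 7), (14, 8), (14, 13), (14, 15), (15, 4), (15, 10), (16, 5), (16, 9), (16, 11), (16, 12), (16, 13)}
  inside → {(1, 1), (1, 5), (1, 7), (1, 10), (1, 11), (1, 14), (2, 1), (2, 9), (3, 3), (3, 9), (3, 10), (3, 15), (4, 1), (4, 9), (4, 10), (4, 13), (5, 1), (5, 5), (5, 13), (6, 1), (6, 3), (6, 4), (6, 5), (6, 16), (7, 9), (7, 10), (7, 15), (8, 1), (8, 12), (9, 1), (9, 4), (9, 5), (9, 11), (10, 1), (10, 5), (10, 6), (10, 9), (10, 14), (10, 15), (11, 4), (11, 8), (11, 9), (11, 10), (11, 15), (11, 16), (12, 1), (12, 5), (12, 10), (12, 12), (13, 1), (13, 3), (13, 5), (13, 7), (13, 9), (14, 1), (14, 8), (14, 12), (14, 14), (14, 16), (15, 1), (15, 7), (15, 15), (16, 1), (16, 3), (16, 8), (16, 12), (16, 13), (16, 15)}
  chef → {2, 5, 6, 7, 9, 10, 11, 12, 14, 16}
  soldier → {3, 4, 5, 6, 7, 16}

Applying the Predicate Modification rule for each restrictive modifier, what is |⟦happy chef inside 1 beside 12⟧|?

5

⟦inside 1⟧ = {x : ⟨x, 1⟩ ∈ ⟦inside⟧} = {1, 2, 4, 5, 6, 8, 9, 10, 12, 13, 14, 15, 16}
⟦beside 12⟧ = {x : ⟨x, 12⟩ ∈ ⟦beside⟧} = {1, 2, 3, 5, 7, 8, 9, 11, 12, 13, 16}
⟦chef⟧ = {2, 5, 6, 7, 9, 10, 11, 12, 14, 16}
… ∩ ⟦inside 1⟧ = {2, 5, 6, 7, 9, 10, 11, 12, 14, 16} ∩ {1, 2, 4, 5, 6, 8, 9, 10, 12, 13, 14, 15, 16} = {2, 5, 6, 9, 10, 12, 14, 16}
… ∩ ⟦beside 12⟧ = {2, 5, 6, 9, 10, 12, 14, 16} ∩ {1, 2, 3, 5, 7, 8, 9, 11, 12, 13, 16} = {2, 5, 9, 12, 16}
… ∩ ⟦happy⟧ = {2, 5, 9, 12, 16} ∩ {2, 3, 5, 6, 7, 8, 9, 12, 13, 14, 16} = {2, 5, 9, 12, 16}
⟦happy chef inside 1 beside 12⟧ = {2, 5, 9, 12, 16}, so the cardinality is 5.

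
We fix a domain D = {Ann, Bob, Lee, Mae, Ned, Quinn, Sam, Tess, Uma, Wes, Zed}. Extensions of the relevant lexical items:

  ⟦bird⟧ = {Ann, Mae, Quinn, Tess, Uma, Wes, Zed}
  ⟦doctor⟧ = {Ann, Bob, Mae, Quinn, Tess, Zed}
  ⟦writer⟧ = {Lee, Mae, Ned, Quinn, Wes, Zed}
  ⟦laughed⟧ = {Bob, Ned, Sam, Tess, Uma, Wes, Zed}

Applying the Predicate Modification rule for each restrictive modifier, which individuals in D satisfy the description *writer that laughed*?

⟦that laughed⟧ = ⟦laughed⟧ = {Bob, Ned, Sam, Tess, Uma, Wes, Zed}
⟦writer⟧ = {Lee, Mae, Ned, Quinn, Wes, Zed}
… ∩ ⟦that laughed⟧ = {Lee, Mae, Ned, Quinn, Wes, Zed} ∩ {Bob, Ned, Sam, Tess, Uma, Wes, Zed} = {Ned, Wes, Zed}
So ⟦writer that laughed⟧ = {Ned, Wes, Zed}.

{Ned, Wes, Zed}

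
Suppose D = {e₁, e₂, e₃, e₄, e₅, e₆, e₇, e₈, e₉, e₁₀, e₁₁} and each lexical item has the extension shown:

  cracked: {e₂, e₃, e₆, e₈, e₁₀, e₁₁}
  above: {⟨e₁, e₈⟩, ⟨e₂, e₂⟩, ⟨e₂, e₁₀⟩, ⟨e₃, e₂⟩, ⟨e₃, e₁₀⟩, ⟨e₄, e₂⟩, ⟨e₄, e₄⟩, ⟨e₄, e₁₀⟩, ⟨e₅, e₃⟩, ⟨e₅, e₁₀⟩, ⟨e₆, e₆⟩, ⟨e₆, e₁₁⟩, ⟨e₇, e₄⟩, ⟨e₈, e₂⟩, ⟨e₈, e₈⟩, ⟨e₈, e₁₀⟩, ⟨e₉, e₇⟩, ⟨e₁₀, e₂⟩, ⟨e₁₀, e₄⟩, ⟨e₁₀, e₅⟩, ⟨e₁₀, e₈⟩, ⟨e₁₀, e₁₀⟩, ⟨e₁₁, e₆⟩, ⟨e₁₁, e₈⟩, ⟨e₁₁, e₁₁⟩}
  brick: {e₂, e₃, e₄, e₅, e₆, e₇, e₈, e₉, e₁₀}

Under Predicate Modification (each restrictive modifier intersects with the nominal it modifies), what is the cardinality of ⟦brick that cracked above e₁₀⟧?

4

⟦that cracked⟧ = ⟦cracked⟧ = {e₂, e₃, e₆, e₈, e₁₀, e₁₁}
⟦above e₁₀⟧ = {x : ⟨x, e₁₀⟩ ∈ ⟦above⟧} = {e₂, e₃, e₄, e₅, e₈, e₁₀}
⟦brick⟧ = {e₂, e₃, e₄, e₅, e₆, e₇, e₈, e₉, e₁₀}
… ∩ ⟦that cracked⟧ = {e₂, e₃, e₄, e₅, e₆, e₇, e₈, e₉, e₁₀} ∩ {e₂, e₃, e₆, e₈, e₁₀, e₁₁} = {e₂, e₃, e₆, e₈, e₁₀}
… ∩ ⟦above e₁₀⟧ = {e₂, e₃, e₆, e₈, e₁₀} ∩ {e₂, e₃, e₄, e₅, e₈, e₁₀} = {e₂, e₃, e₈, e₁₀}
⟦brick that cracked above e₁₀⟧ = {e₂, e₃, e₈, e₁₀}, so the cardinality is 4.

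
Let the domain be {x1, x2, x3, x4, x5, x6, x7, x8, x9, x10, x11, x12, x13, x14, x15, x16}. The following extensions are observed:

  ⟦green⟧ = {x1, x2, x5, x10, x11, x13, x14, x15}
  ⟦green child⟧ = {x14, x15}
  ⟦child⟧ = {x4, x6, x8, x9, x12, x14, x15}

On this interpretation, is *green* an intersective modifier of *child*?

yes

⟦green⟧ ∩ ⟦child⟧ = {x1, x2, x5, x10, x11, x13, x14, x15} ∩ {x4, x6, x8, x9, x12, x14, x15} = {x14, x15}
Observed ⟦green child⟧ = {x14, x15}.
These coincide, so the modifier is intersective here.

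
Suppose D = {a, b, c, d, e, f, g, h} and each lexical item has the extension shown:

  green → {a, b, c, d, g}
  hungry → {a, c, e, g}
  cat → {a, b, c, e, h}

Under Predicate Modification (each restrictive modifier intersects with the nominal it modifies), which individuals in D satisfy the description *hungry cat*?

{a, c, e}

⟦cat⟧ = {a, b, c, e, h}
… ∩ ⟦hungry⟧ = {a, b, c, e, h} ∩ {a, c, e, g} = {a, c, e}
So ⟦hungry cat⟧ = {a, c, e}.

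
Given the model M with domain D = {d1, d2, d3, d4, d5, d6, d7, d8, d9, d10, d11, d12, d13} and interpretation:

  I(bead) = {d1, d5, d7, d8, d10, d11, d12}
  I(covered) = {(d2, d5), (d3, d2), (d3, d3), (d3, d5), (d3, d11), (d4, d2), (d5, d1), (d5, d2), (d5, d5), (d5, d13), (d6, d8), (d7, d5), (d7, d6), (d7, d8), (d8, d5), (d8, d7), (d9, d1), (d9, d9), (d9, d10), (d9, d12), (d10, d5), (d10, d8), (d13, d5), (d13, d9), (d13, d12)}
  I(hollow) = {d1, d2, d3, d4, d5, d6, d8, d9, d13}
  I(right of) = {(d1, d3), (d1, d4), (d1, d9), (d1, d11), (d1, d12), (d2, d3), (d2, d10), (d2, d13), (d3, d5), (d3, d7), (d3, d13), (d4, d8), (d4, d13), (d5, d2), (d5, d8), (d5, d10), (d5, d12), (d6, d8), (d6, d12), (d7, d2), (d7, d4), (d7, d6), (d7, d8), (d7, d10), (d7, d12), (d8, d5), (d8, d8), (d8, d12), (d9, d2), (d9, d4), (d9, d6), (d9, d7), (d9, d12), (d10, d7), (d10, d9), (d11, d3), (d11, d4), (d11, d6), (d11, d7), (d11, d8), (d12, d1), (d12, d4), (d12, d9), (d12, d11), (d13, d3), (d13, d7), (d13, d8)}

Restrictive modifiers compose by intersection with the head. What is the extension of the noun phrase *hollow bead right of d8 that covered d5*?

{d5, d8}

⟦right of d8⟧ = {x : ⟨x, d8⟩ ∈ ⟦right of⟧} = {d4, d5, d6, d7, d8, d11, d13}
⟦that covered d5⟧ = {x : ⟨x, d5⟩ ∈ ⟦covered⟧} = {d2, d3, d5, d7, d8, d10, d13}
⟦bead⟧ = {d1, d5, d7, d8, d10, d11, d12}
… ∩ ⟦right of d8⟧ = {d1, d5, d7, d8, d10, d11, d12} ∩ {d4, d5, d6, d7, d8, d11, d13} = {d5, d7, d8, d11}
… ∩ ⟦that covered d5⟧ = {d5, d7, d8, d11} ∩ {d2, d3, d5, d7, d8, d10, d13} = {d5, d7, d8}
… ∩ ⟦hollow⟧ = {d5, d7, d8} ∩ {d1, d2, d3, d4, d5, d6, d8, d9, d13} = {d5, d8}
So ⟦hollow bead right of d8 that covered d5⟧ = {d5, d8}.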